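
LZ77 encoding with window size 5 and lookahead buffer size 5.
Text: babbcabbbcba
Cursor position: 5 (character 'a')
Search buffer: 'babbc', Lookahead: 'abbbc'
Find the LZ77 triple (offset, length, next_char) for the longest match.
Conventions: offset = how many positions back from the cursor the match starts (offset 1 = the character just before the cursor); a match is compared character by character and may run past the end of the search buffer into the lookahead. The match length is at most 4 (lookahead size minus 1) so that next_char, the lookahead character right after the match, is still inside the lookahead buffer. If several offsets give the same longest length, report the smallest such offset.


Try each offset into the search buffer:
  offset=1 (pos 4, char 'c'): match length 0
  offset=2 (pos 3, char 'b'): match length 0
  offset=3 (pos 2, char 'b'): match length 0
  offset=4 (pos 1, char 'a'): match length 3
  offset=5 (pos 0, char 'b'): match length 0
Longest match has length 3 at offset 4.
next_char = character at position 5 + 3 = 8 -> 'b'

Best match: offset=4, length=3 (matching 'abb' starting at position 1)
LZ77 triple: (4, 3, 'b')


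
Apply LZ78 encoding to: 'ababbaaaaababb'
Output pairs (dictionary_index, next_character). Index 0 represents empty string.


LZ78 encoding steps:
Dictionary: {0: ''}
Step 1: w='' (idx 0), next='a' -> output (0, 'a'), add 'a' as idx 1
Step 2: w='' (idx 0), next='b' -> output (0, 'b'), add 'b' as idx 2
Step 3: w='a' (idx 1), next='b' -> output (1, 'b'), add 'ab' as idx 3
Step 4: w='b' (idx 2), next='a' -> output (2, 'a'), add 'ba' as idx 4
Step 5: w='a' (idx 1), next='a' -> output (1, 'a'), add 'aa' as idx 5
Step 6: w='aa' (idx 5), next='b' -> output (5, 'b'), add 'aab' as idx 6
Step 7: w='ab' (idx 3), next='b' -> output (3, 'b'), add 'abb' as idx 7


Encoded: [(0, 'a'), (0, 'b'), (1, 'b'), (2, 'a'), (1, 'a'), (5, 'b'), (3, 'b')]


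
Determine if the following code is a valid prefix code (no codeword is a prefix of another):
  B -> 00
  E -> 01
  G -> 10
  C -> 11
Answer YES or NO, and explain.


Checking each pair (does one codeword prefix another?):
  B='00' vs E='01': no prefix
  B='00' vs G='10': no prefix
  B='00' vs C='11': no prefix
  E='01' vs B='00': no prefix
  E='01' vs G='10': no prefix
  E='01' vs C='11': no prefix
  G='10' vs B='00': no prefix
  G='10' vs E='01': no prefix
  G='10' vs C='11': no prefix
  C='11' vs B='00': no prefix
  C='11' vs E='01': no prefix
  C='11' vs G='10': no prefix
No violation found over all pairs.

YES -- this is a valid prefix code. No codeword is a prefix of any other codeword.


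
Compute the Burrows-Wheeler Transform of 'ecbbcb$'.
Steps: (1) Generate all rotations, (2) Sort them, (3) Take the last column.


Rotations (sorted):
  0: $ecbbcb -> last char: b
  1: b$ecbbc -> last char: c
  2: bbcb$ec -> last char: c
  3: bcb$ecb -> last char: b
  4: cb$ecbb -> last char: b
  5: cbbcb$e -> last char: e
  6: ecbbcb$ -> last char: $


BWT = bccbbe$


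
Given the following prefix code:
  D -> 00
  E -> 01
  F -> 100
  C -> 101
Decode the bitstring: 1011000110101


Decoding step by step:
Bits 101 -> C
Bits 100 -> F
Bits 01 -> E
Bits 101 -> C
Bits 01 -> E


Decoded message: CFECE


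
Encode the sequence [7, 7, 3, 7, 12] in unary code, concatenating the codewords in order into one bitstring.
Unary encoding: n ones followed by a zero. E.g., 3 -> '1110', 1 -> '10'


Encode each number as n ones followed by a terminating 0:
  7 -> 11111110 (8 bits)
  7 -> 11111110 (8 bits)
  3 -> 1110 (4 bits)
  7 -> 11111110 (8 bits)
  12 -> 1111111111110 (13 bits)
Total length = 8 + 8 + 4 + 8 + 13 = 41 bits.

Unary([7, 7, 3, 7, 12]) = 11111110111111101110111111101111111111110 (41 bits)


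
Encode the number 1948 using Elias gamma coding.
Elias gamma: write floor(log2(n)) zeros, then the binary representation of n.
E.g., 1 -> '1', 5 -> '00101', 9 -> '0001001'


num_bits = floor(log2(1948)) + 1 = 11
leading_zeros = num_bits - 1 = 10
binary(1948) = 11110011100

Elias gamma(1948) = '0000000000' + '11110011100' = 000000000011110011100 (21 bits)


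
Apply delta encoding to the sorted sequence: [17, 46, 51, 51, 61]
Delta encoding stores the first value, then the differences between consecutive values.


First value: 17
Deltas:
  46 - 17 = 29
  51 - 46 = 5
  51 - 51 = 0
  61 - 51 = 10


Delta encoded: [17, 29, 5, 0, 10]


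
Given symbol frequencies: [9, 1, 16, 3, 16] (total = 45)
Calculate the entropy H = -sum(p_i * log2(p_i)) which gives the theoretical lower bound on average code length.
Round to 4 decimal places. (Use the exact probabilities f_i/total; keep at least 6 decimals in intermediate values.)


Per-symbol terms -p_i * log2(p_i) with p_i = f_i/45:
  p = 9/45 = 0.200000: log2(p) = -2.321928, -p*log2(p) = 0.464386
  p = 1/45 = 0.022222: log2(p) = -5.491853, -p*log2(p) = 0.122041
  p = 16/45 = 0.355556: log2(p) = -1.491853, -p*log2(p) = 0.530437
  p = 3/45 = 0.066667: log2(p) = -3.906891, -p*log2(p) = 0.260459
  p = 16/45 = 0.355556: log2(p) = -1.491853, -p*log2(p) = 0.530437
H = 0.464386 + 0.122041 + 0.530437 + 0.260459 + 0.530437 = 1.907760

H = 1.9078 bits/symbol


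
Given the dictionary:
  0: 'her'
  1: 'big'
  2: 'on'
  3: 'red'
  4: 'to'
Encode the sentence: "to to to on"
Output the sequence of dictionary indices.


Look up each word in the dictionary:
  'to' -> 4
  'to' -> 4
  'to' -> 4
  'on' -> 2

Encoded: [4, 4, 4, 2]


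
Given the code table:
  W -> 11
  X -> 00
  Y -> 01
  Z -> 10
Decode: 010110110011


Decoding:
01 -> Y
01 -> Y
10 -> Z
11 -> W
00 -> X
11 -> W


Result: YYZWXW


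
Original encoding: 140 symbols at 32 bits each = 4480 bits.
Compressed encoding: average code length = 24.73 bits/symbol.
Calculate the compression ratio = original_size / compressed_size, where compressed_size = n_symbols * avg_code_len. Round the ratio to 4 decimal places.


original_size = n_symbols * orig_bits = 140 * 32 = 4480 bits
compressed_size = n_symbols * avg_code_len = 140 * 24.73 = 3462.2 bits
ratio = original_size / compressed_size = 4480 / 3462.2 = 1.294

Compression ratio = 1.294


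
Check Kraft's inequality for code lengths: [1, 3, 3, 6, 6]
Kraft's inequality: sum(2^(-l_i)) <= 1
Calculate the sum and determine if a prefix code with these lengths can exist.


Sum = 2^(-1) + 2^(-3) + 2^(-3) + 2^(-6) + 2^(-6)
    = 0.5 + 0.125 + 0.125 + 0.015625 + 0.015625
    = 50/64 = 0.78125
Since 0.78125 <= 1, Kraft's inequality IS satisfied.
A prefix code with these lengths CAN exist.

Kraft sum = 0.78125. Satisfied.


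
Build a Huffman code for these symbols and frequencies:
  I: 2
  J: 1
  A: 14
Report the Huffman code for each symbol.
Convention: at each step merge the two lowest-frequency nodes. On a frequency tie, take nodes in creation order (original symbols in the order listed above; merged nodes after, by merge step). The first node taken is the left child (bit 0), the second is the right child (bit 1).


Huffman tree construction:
Step 1: Merge J(1) + I(2) = 3
Step 2: Merge (J+I)(3) + A(14) = 17
Read each symbol's code off the tree from the root (left child = 0, right child = 1).

Codes:
  I: 01 (length 2)
  J: 00 (length 2)
  A: 1 (length 1)
Average code length: 20/17 = 1.1765 bits/symbol


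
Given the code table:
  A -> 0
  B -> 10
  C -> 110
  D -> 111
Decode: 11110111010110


Decoding:
111 -> D
10 -> B
111 -> D
0 -> A
10 -> B
110 -> C


Result: DBDABC


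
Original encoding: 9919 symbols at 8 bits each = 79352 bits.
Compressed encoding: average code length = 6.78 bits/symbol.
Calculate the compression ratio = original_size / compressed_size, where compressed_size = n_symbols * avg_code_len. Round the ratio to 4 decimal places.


original_size = n_symbols * orig_bits = 9919 * 8 = 79352 bits
compressed_size = n_symbols * avg_code_len = 9919 * 6.78 = 67250.82 bits
ratio = original_size / compressed_size = 79352 / 67250.82 = 1.1799

Compression ratio = 1.1799


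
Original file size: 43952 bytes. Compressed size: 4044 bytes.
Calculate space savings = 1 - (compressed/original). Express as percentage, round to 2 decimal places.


ratio = compressed/original = 4044/43952 = 0.092009
savings = 1 - ratio = 1 - 0.092009 = 0.907991
as a percentage: 0.907991 * 100 = 90.8%

Space savings = 1 - 4044/43952 = 90.8%


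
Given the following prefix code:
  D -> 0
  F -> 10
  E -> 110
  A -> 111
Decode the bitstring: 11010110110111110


Decoding step by step:
Bits 110 -> E
Bits 10 -> F
Bits 110 -> E
Bits 110 -> E
Bits 111 -> A
Bits 110 -> E


Decoded message: EFEEAE


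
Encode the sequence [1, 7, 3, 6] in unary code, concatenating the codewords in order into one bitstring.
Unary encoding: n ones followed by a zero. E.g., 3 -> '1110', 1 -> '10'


Encode each number as n ones followed by a terminating 0:
  1 -> 10 (2 bits)
  7 -> 11111110 (8 bits)
  3 -> 1110 (4 bits)
  6 -> 1111110 (7 bits)
Total length = 2 + 8 + 4 + 7 = 21 bits.

Unary([1, 7, 3, 6]) = 101111111011101111110 (21 bits)


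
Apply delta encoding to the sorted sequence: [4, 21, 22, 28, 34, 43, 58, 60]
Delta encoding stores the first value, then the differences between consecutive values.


First value: 4
Deltas:
  21 - 4 = 17
  22 - 21 = 1
  28 - 22 = 6
  34 - 28 = 6
  43 - 34 = 9
  58 - 43 = 15
  60 - 58 = 2


Delta encoded: [4, 17, 1, 6, 6, 9, 15, 2]


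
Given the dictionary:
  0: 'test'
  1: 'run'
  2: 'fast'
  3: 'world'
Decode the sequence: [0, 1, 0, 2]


Look up each index in the dictionary:
  0 -> 'test'
  1 -> 'run'
  0 -> 'test'
  2 -> 'fast'

Decoded: "test run test fast"


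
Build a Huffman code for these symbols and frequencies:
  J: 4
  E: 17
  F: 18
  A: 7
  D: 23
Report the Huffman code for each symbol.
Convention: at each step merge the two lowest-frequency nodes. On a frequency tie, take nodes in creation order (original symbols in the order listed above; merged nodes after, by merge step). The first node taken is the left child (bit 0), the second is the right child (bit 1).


Huffman tree construction:
Step 1: Merge J(4) + A(7) = 11
Step 2: Merge (J+A)(11) + E(17) = 28
Step 3: Merge F(18) + D(23) = 41
Step 4: Merge ((J+A)+E)(28) + (F+D)(41) = 69
Read each symbol's code off the tree from the root (left child = 0, right child = 1).

Codes:
  J: 000 (length 3)
  E: 01 (length 2)
  F: 10 (length 2)
  A: 001 (length 3)
  D: 11 (length 2)
Average code length: 149/69 = 2.1594 bits/symbol


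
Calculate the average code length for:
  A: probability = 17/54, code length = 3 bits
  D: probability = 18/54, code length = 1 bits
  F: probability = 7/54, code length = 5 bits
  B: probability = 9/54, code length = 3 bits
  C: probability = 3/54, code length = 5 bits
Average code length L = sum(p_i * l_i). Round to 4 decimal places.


Weighted contributions p_i * l_i:
  A: (17/54) * 3 = 51/54
  D: (18/54) * 1 = 18/54
  F: (7/54) * 5 = 35/54
  B: (9/54) * 3 = 27/54
  C: (3/54) * 5 = 15/54
Sum = (51 + 18 + 35 + 27 + 15)/54 = 146/54

L = 146/54 = 2.7037 bits/symbol


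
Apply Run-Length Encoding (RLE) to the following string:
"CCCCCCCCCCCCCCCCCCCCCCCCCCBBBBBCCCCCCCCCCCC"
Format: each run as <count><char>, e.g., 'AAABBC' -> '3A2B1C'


Scanning runs left to right:
  i=0: run of 'C' x 26 -> '26C'
  i=26: run of 'B' x 5 -> '5B'
  i=31: run of 'C' x 12 -> '12C'

RLE = 26C5B12C


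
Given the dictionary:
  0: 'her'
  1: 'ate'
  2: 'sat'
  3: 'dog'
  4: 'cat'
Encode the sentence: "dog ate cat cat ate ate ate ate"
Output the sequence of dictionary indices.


Look up each word in the dictionary:
  'dog' -> 3
  'ate' -> 1
  'cat' -> 4
  'cat' -> 4
  'ate' -> 1
  'ate' -> 1
  'ate' -> 1
  'ate' -> 1

Encoded: [3, 1, 4, 4, 1, 1, 1, 1]


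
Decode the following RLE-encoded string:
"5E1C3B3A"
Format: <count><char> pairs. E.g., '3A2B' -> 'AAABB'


Expanding each <count><char> pair:
  5E -> 'EEEEE'
  1C -> 'C'
  3B -> 'BBB'
  3A -> 'AAA'

Decoded = EEEEECBBBAAA


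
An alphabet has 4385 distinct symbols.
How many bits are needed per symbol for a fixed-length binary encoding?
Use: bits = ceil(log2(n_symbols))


log2(4385) = 12.0984
Bracket: 2^12 = 4096 < 4385 <= 2^13 = 8192
So ceil(log2(4385)) = 13

bits = ceil(log2(4385)) = ceil(12.0984) = 13 bits


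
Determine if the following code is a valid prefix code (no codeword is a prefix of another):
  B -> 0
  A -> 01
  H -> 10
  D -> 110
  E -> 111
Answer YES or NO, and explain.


Checking each pair (does one codeword prefix another?):
  B='0' vs A='01': prefix -- VIOLATION

NO -- this is NOT a valid prefix code. B (0) is a prefix of A (01).


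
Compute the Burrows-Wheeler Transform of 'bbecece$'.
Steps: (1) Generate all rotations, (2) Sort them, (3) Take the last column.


Rotations (sorted):
  0: $bbecece -> last char: e
  1: bbecece$ -> last char: $
  2: becece$b -> last char: b
  3: ce$bbece -> last char: e
  4: cece$bbe -> last char: e
  5: e$bbecec -> last char: c
  6: ece$bbec -> last char: c
  7: ecece$bb -> last char: b


BWT = e$beeccb


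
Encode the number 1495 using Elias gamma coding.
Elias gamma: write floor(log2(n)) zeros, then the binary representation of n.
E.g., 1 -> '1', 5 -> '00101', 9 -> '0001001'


num_bits = floor(log2(1495)) + 1 = 11
leading_zeros = num_bits - 1 = 10
binary(1495) = 10111010111

Elias gamma(1495) = '0000000000' + '10111010111' = 000000000010111010111 (21 bits)


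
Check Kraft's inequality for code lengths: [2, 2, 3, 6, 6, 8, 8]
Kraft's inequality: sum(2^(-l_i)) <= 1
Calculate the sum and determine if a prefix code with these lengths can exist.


Sum = 2^(-2) + 2^(-2) + 2^(-3) + 2^(-6) + 2^(-6) + 2^(-8) + 2^(-8)
    = 0.25 + 0.25 + 0.125 + 0.015625 + 0.015625 + 0.00390625 + 0.00390625
    = 170/256 = 0.6640625
Since 0.6640625 <= 1, Kraft's inequality IS satisfied.
A prefix code with these lengths CAN exist.

Kraft sum = 0.6640625. Satisfied.


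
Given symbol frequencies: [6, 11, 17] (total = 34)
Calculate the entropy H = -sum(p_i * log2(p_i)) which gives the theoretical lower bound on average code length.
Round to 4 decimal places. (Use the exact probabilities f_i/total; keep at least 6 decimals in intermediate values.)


Per-symbol terms -p_i * log2(p_i) with p_i = f_i/34:
  p = 6/34 = 0.176471: log2(p) = -2.502500, -p*log2(p) = 0.441618
  p = 11/34 = 0.323529: log2(p) = -1.628031, -p*log2(p) = 0.526716
  p = 17/34 = 0.500000: log2(p) = -1.000000, -p*log2(p) = 0.500000
H = 0.441618 + 0.526716 + 0.500000 = 1.468334

H = 1.4683 bits/symbol


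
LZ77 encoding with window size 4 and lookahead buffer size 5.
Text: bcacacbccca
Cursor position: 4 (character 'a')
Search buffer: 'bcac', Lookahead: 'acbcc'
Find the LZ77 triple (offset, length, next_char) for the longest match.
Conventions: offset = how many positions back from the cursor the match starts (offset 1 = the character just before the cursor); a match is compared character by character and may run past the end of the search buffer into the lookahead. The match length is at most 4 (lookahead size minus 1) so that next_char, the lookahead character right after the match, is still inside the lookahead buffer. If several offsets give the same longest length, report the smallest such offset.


Try each offset into the search buffer:
  offset=1 (pos 3, char 'c'): match length 0
  offset=2 (pos 2, char 'a'): match length 2
  offset=3 (pos 1, char 'c'): match length 0
  offset=4 (pos 0, char 'b'): match length 0
Longest match has length 2 at offset 2.
next_char = character at position 4 + 2 = 6 -> 'b'

Best match: offset=2, length=2 (matching 'ac' starting at position 2)
LZ77 triple: (2, 2, 'b')


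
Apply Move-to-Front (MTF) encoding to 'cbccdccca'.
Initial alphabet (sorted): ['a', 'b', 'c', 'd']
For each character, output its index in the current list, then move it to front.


MTF encoding:
'c': index 2 in ['a', 'b', 'c', 'd'] -> ['c', 'a', 'b', 'd']
'b': index 2 in ['c', 'a', 'b', 'd'] -> ['b', 'c', 'a', 'd']
'c': index 1 in ['b', 'c', 'a', 'd'] -> ['c', 'b', 'a', 'd']
'c': index 0 in ['c', 'b', 'a', 'd'] -> ['c', 'b', 'a', 'd']
'd': index 3 in ['c', 'b', 'a', 'd'] -> ['d', 'c', 'b', 'a']
'c': index 1 in ['d', 'c', 'b', 'a'] -> ['c', 'd', 'b', 'a']
'c': index 0 in ['c', 'd', 'b', 'a'] -> ['c', 'd', 'b', 'a']
'c': index 0 in ['c', 'd', 'b', 'a'] -> ['c', 'd', 'b', 'a']
'a': index 3 in ['c', 'd', 'b', 'a'] -> ['a', 'c', 'd', 'b']


Output: [2, 2, 1, 0, 3, 1, 0, 0, 3]


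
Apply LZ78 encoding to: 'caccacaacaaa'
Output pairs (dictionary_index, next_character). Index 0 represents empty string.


LZ78 encoding steps:
Dictionary: {0: ''}
Step 1: w='' (idx 0), next='c' -> output (0, 'c'), add 'c' as idx 1
Step 2: w='' (idx 0), next='a' -> output (0, 'a'), add 'a' as idx 2
Step 3: w='c' (idx 1), next='c' -> output (1, 'c'), add 'cc' as idx 3
Step 4: w='a' (idx 2), next='c' -> output (2, 'c'), add 'ac' as idx 4
Step 5: w='a' (idx 2), next='a' -> output (2, 'a'), add 'aa' as idx 5
Step 6: w='c' (idx 1), next='a' -> output (1, 'a'), add 'ca' as idx 6
Step 7: w='aa' (idx 5), end of input -> output (5, '')


Encoded: [(0, 'c'), (0, 'a'), (1, 'c'), (2, 'c'), (2, 'a'), (1, 'a'), (5, '')]


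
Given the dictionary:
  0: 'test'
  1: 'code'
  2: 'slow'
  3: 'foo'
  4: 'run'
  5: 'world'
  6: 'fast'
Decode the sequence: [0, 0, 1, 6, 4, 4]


Look up each index in the dictionary:
  0 -> 'test'
  0 -> 'test'
  1 -> 'code'
  6 -> 'fast'
  4 -> 'run'
  4 -> 'run'

Decoded: "test test code fast run run"


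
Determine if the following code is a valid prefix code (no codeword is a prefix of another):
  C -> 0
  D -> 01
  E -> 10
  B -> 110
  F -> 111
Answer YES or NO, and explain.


Checking each pair (does one codeword prefix another?):
  C='0' vs D='01': prefix -- VIOLATION

NO -- this is NOT a valid prefix code. C (0) is a prefix of D (01).


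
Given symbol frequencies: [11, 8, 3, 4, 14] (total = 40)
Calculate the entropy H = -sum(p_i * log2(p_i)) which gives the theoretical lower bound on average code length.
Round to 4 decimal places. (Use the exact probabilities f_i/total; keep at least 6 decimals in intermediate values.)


Per-symbol terms -p_i * log2(p_i) with p_i = f_i/40:
  p = 11/40 = 0.275000: log2(p) = -1.862496, -p*log2(p) = 0.512187
  p = 8/40 = 0.200000: log2(p) = -2.321928, -p*log2(p) = 0.464386
  p = 3/40 = 0.075000: log2(p) = -3.736966, -p*log2(p) = 0.280272
  p = 4/40 = 0.100000: log2(p) = -3.321928, -p*log2(p) = 0.332193
  p = 14/40 = 0.350000: log2(p) = -1.514573, -p*log2(p) = 0.530101
H = 0.512187 + 0.464386 + 0.280272 + 0.332193 + 0.530101 = 2.119139

H = 2.1191 bits/symbol


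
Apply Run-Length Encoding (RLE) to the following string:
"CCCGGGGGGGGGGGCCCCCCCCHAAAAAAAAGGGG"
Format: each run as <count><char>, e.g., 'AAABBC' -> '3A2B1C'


Scanning runs left to right:
  i=0: run of 'C' x 3 -> '3C'
  i=3: run of 'G' x 11 -> '11G'
  i=14: run of 'C' x 8 -> '8C'
  i=22: run of 'H' x 1 -> '1H'
  i=23: run of 'A' x 8 -> '8A'
  i=31: run of 'G' x 4 -> '4G'

RLE = 3C11G8C1H8A4G


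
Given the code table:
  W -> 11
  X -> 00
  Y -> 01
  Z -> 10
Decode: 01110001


Decoding:
01 -> Y
11 -> W
00 -> X
01 -> Y


Result: YWXY


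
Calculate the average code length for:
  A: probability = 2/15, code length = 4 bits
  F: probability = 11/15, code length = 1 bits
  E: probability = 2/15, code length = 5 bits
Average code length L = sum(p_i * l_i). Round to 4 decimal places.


Weighted contributions p_i * l_i:
  A: (2/15) * 4 = 8/15
  F: (11/15) * 1 = 11/15
  E: (2/15) * 5 = 10/15
Sum = (8 + 11 + 10)/15 = 29/15

L = 29/15 = 1.9333 bits/symbol


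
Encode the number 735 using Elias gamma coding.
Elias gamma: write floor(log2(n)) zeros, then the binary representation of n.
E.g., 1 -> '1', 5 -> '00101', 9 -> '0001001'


num_bits = floor(log2(735)) + 1 = 10
leading_zeros = num_bits - 1 = 9
binary(735) = 1011011111

Elias gamma(735) = '000000000' + '1011011111' = 0000000001011011111 (19 bits)


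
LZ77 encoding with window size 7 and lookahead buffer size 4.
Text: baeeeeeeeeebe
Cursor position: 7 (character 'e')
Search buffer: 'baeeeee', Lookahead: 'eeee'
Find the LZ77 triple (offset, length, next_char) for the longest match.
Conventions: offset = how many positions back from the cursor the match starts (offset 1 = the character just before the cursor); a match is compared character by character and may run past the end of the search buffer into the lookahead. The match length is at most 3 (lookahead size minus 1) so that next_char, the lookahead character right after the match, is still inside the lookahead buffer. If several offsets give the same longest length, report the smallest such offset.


Try each offset into the search buffer:
  offset=1 (pos 6, char 'e'): match length 3
  offset=2 (pos 5, char 'e'): match length 3
  offset=3 (pos 4, char 'e'): match length 3
  offset=4 (pos 3, char 'e'): match length 3
  offset=5 (pos 2, char 'e'): match length 3
  offset=6 (pos 1, char 'a'): match length 0
  offset=7 (pos 0, char 'b'): match length 0
Longest match has length 3, found at offsets 1, 2, 3, 4, 5; take the smallest, offset 1.
next_char = character at position 7 + 3 = 10 -> 'e'

Best match: offset=1, length=3 (matching 'eee' starting at position 6)
LZ77 triple: (1, 3, 'e')


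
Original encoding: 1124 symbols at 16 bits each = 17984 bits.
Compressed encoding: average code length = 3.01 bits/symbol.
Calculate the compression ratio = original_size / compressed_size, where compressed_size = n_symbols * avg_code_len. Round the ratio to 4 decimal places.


original_size = n_symbols * orig_bits = 1124 * 16 = 17984 bits
compressed_size = n_symbols * avg_code_len = 1124 * 3.01 = 3383.24 bits
ratio = original_size / compressed_size = 17984 / 3383.24 = 5.3156

Compression ratio = 5.3156


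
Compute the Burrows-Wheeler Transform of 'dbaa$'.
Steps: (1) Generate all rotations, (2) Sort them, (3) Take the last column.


Rotations (sorted):
  0: $dbaa -> last char: a
  1: a$dba -> last char: a
  2: aa$db -> last char: b
  3: baa$d -> last char: d
  4: dbaa$ -> last char: $


BWT = aabd$


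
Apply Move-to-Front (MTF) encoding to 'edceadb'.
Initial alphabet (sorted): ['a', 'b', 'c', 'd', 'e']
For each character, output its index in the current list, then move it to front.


MTF encoding:
'e': index 4 in ['a', 'b', 'c', 'd', 'e'] -> ['e', 'a', 'b', 'c', 'd']
'd': index 4 in ['e', 'a', 'b', 'c', 'd'] -> ['d', 'e', 'a', 'b', 'c']
'c': index 4 in ['d', 'e', 'a', 'b', 'c'] -> ['c', 'd', 'e', 'a', 'b']
'e': index 2 in ['c', 'd', 'e', 'a', 'b'] -> ['e', 'c', 'd', 'a', 'b']
'a': index 3 in ['e', 'c', 'd', 'a', 'b'] -> ['a', 'e', 'c', 'd', 'b']
'd': index 3 in ['a', 'e', 'c', 'd', 'b'] -> ['d', 'a', 'e', 'c', 'b']
'b': index 4 in ['d', 'a', 'e', 'c', 'b'] -> ['b', 'd', 'a', 'e', 'c']


Output: [4, 4, 4, 2, 3, 3, 4]


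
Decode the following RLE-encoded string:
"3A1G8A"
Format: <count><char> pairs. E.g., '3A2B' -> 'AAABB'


Expanding each <count><char> pair:
  3A -> 'AAA'
  1G -> 'G'
  8A -> 'AAAAAAAA'

Decoded = AAAGAAAAAAAA


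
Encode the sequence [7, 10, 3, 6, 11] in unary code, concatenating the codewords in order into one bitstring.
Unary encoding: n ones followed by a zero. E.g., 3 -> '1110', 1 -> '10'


Encode each number as n ones followed by a terminating 0:
  7 -> 11111110 (8 bits)
  10 -> 11111111110 (11 bits)
  3 -> 1110 (4 bits)
  6 -> 1111110 (7 bits)
  11 -> 111111111110 (12 bits)
Total length = 8 + 11 + 4 + 7 + 12 = 42 bits.

Unary([7, 10, 3, 6, 11]) = 111111101111111111011101111110111111111110 (42 bits)


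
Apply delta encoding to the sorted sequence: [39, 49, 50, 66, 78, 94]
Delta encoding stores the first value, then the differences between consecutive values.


First value: 39
Deltas:
  49 - 39 = 10
  50 - 49 = 1
  66 - 50 = 16
  78 - 66 = 12
  94 - 78 = 16


Delta encoded: [39, 10, 1, 16, 12, 16]


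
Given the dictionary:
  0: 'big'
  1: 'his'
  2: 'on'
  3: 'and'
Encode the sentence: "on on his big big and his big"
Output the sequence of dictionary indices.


Look up each word in the dictionary:
  'on' -> 2
  'on' -> 2
  'his' -> 1
  'big' -> 0
  'big' -> 0
  'and' -> 3
  'his' -> 1
  'big' -> 0

Encoded: [2, 2, 1, 0, 0, 3, 1, 0]


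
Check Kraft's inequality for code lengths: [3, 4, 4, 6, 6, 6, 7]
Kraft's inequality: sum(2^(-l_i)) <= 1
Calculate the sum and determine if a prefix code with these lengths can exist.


Sum = 2^(-3) + 2^(-4) + 2^(-4) + 2^(-6) + 2^(-6) + 2^(-6) + 2^(-7)
    = 0.125 + 0.0625 + 0.0625 + 0.015625 + 0.015625 + 0.015625 + 0.0078125
    = 39/128 = 0.3046875
Since 0.3046875 <= 1, Kraft's inequality IS satisfied.
A prefix code with these lengths CAN exist.

Kraft sum = 0.3046875. Satisfied.


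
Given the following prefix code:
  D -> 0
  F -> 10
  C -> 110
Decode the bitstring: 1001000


Decoding step by step:
Bits 10 -> F
Bits 0 -> D
Bits 10 -> F
Bits 0 -> D
Bits 0 -> D


Decoded message: FDFDD


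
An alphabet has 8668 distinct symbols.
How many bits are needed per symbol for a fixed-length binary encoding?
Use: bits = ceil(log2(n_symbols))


log2(8668) = 13.0815
Bracket: 2^13 = 8192 < 8668 <= 2^14 = 16384
So ceil(log2(8668)) = 14

bits = ceil(log2(8668)) = ceil(13.0815) = 14 bits


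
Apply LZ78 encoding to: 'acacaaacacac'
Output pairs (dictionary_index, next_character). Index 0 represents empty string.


LZ78 encoding steps:
Dictionary: {0: ''}
Step 1: w='' (idx 0), next='a' -> output (0, 'a'), add 'a' as idx 1
Step 2: w='' (idx 0), next='c' -> output (0, 'c'), add 'c' as idx 2
Step 3: w='a' (idx 1), next='c' -> output (1, 'c'), add 'ac' as idx 3
Step 4: w='a' (idx 1), next='a' -> output (1, 'a'), add 'aa' as idx 4
Step 5: w='ac' (idx 3), next='a' -> output (3, 'a'), add 'aca' as idx 5
Step 6: w='c' (idx 2), next='a' -> output (2, 'a'), add 'ca' as idx 6
Step 7: w='c' (idx 2), end of input -> output (2, '')


Encoded: [(0, 'a'), (0, 'c'), (1, 'c'), (1, 'a'), (3, 'a'), (2, 'a'), (2, '')]


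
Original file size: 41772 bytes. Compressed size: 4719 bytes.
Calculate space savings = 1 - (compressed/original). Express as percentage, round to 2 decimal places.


ratio = compressed/original = 4719/41772 = 0.11297
savings = 1 - ratio = 1 - 0.11297 = 0.88703
as a percentage: 0.88703 * 100 = 88.7%

Space savings = 1 - 4719/41772 = 88.7%


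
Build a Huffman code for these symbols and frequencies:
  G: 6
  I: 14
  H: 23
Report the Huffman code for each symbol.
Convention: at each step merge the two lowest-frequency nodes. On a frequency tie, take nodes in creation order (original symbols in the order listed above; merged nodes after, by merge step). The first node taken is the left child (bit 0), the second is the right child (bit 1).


Huffman tree construction:
Step 1: Merge G(6) + I(14) = 20
Step 2: Merge (G+I)(20) + H(23) = 43
Read each symbol's code off the tree from the root (left child = 0, right child = 1).

Codes:
  G: 00 (length 2)
  I: 01 (length 2)
  H: 1 (length 1)
Average code length: 63/43 = 1.4651 bits/symbol


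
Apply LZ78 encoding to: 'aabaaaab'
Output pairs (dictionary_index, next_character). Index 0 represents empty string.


LZ78 encoding steps:
Dictionary: {0: ''}
Step 1: w='' (idx 0), next='a' -> output (0, 'a'), add 'a' as idx 1
Step 2: w='a' (idx 1), next='b' -> output (1, 'b'), add 'ab' as idx 2
Step 3: w='a' (idx 1), next='a' -> output (1, 'a'), add 'aa' as idx 3
Step 4: w='aa' (idx 3), next='b' -> output (3, 'b'), add 'aab' as idx 4


Encoded: [(0, 'a'), (1, 'b'), (1, 'a'), (3, 'b')]


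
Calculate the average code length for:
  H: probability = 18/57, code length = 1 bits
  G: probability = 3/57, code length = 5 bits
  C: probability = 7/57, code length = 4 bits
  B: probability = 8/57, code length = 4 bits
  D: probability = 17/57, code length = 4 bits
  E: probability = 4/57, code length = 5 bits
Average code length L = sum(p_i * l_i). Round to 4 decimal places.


Weighted contributions p_i * l_i:
  H: (18/57) * 1 = 18/57
  G: (3/57) * 5 = 15/57
  C: (7/57) * 4 = 28/57
  B: (8/57) * 4 = 32/57
  D: (17/57) * 4 = 68/57
  E: (4/57) * 5 = 20/57
Sum = (18 + 15 + 28 + 32 + 68 + 20)/57 = 181/57

L = 181/57 = 3.1754 bits/symbol


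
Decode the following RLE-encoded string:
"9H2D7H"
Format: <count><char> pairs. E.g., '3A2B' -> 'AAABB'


Expanding each <count><char> pair:
  9H -> 'HHHHHHHHH'
  2D -> 'DD'
  7H -> 'HHHHHHH'

Decoded = HHHHHHHHHDDHHHHHHH


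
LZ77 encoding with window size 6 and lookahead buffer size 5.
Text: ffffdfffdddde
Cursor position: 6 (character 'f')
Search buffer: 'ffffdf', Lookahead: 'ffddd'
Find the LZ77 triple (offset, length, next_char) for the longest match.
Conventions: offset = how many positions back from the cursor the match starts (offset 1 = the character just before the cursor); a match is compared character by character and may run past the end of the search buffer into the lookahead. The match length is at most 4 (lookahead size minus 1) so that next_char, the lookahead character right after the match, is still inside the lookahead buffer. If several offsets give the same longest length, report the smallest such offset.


Try each offset into the search buffer:
  offset=1 (pos 5, char 'f'): match length 2
  offset=2 (pos 4, char 'd'): match length 0
  offset=3 (pos 3, char 'f'): match length 1
  offset=4 (pos 2, char 'f'): match length 3
  offset=5 (pos 1, char 'f'): match length 2
  offset=6 (pos 0, char 'f'): match length 2
Longest match has length 3 at offset 4.
next_char = character at position 6 + 3 = 9 -> 'd'

Best match: offset=4, length=3 (matching 'ffd' starting at position 2)
LZ77 triple: (4, 3, 'd')


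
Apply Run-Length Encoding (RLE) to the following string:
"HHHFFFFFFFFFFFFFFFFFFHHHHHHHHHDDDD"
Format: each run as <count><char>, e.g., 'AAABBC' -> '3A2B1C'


Scanning runs left to right:
  i=0: run of 'H' x 3 -> '3H'
  i=3: run of 'F' x 18 -> '18F'
  i=21: run of 'H' x 9 -> '9H'
  i=30: run of 'D' x 4 -> '4D'

RLE = 3H18F9H4D


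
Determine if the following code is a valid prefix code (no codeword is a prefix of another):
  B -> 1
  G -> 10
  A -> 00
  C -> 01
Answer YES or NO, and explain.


Checking each pair (does one codeword prefix another?):
  B='1' vs G='10': prefix -- VIOLATION

NO -- this is NOT a valid prefix code. B (1) is a prefix of G (10).


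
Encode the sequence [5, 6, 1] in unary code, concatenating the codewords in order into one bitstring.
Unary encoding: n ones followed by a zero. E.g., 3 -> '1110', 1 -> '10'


Encode each number as n ones followed by a terminating 0:
  5 -> 111110 (6 bits)
  6 -> 1111110 (7 bits)
  1 -> 10 (2 bits)
Total length = 6 + 7 + 2 = 15 bits.

Unary([5, 6, 1]) = 111110111111010 (15 bits)


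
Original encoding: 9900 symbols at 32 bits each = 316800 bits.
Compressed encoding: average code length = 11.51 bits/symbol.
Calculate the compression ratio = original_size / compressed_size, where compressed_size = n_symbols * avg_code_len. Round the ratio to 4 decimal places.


original_size = n_symbols * orig_bits = 9900 * 32 = 316800 bits
compressed_size = n_symbols * avg_code_len = 9900 * 11.51 = 113949.0 bits
ratio = original_size / compressed_size = 316800 / 113949.0 = 2.7802

Compression ratio = 2.7802


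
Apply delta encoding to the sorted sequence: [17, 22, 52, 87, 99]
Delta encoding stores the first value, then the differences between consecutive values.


First value: 17
Deltas:
  22 - 17 = 5
  52 - 22 = 30
  87 - 52 = 35
  99 - 87 = 12


Delta encoded: [17, 5, 30, 35, 12]


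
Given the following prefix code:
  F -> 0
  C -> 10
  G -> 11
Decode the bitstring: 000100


Decoding step by step:
Bits 0 -> F
Bits 0 -> F
Bits 0 -> F
Bits 10 -> C
Bits 0 -> F


Decoded message: FFFCF


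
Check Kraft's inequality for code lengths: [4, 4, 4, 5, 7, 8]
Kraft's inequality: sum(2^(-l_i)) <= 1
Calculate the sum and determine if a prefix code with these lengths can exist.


Sum = 2^(-4) + 2^(-4) + 2^(-4) + 2^(-5) + 2^(-7) + 2^(-8)
    = 0.0625 + 0.0625 + 0.0625 + 0.03125 + 0.0078125 + 0.00390625
    = 59/256 = 0.23046875
Since 0.23046875 <= 1, Kraft's inequality IS satisfied.
A prefix code with these lengths CAN exist.

Kraft sum = 0.23046875. Satisfied.


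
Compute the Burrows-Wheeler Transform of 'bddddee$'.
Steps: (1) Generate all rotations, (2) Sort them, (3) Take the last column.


Rotations (sorted):
  0: $bddddee -> last char: e
  1: bddddee$ -> last char: $
  2: ddddee$b -> last char: b
  3: dddee$bd -> last char: d
  4: ddee$bdd -> last char: d
  5: dee$bddd -> last char: d
  6: e$bdddde -> last char: e
  7: ee$bdddd -> last char: d


BWT = e$bddded


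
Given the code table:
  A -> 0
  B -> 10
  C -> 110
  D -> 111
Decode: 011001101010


Decoding:
0 -> A
110 -> C
0 -> A
110 -> C
10 -> B
10 -> B


Result: ACACBB


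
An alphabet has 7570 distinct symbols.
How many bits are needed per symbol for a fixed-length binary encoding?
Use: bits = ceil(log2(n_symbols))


log2(7570) = 12.8861
Bracket: 2^12 = 4096 < 7570 <= 2^13 = 8192
So ceil(log2(7570)) = 13

bits = ceil(log2(7570)) = ceil(12.8861) = 13 bits


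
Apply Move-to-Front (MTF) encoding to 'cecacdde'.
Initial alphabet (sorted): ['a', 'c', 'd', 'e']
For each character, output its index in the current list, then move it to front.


MTF encoding:
'c': index 1 in ['a', 'c', 'd', 'e'] -> ['c', 'a', 'd', 'e']
'e': index 3 in ['c', 'a', 'd', 'e'] -> ['e', 'c', 'a', 'd']
'c': index 1 in ['e', 'c', 'a', 'd'] -> ['c', 'e', 'a', 'd']
'a': index 2 in ['c', 'e', 'a', 'd'] -> ['a', 'c', 'e', 'd']
'c': index 1 in ['a', 'c', 'e', 'd'] -> ['c', 'a', 'e', 'd']
'd': index 3 in ['c', 'a', 'e', 'd'] -> ['d', 'c', 'a', 'e']
'd': index 0 in ['d', 'c', 'a', 'e'] -> ['d', 'c', 'a', 'e']
'e': index 3 in ['d', 'c', 'a', 'e'] -> ['e', 'd', 'c', 'a']


Output: [1, 3, 1, 2, 1, 3, 0, 3]


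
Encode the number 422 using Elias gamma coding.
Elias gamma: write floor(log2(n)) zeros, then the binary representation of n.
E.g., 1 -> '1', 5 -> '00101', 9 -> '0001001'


num_bits = floor(log2(422)) + 1 = 9
leading_zeros = num_bits - 1 = 8
binary(422) = 110100110

Elias gamma(422) = '00000000' + '110100110' = 00000000110100110 (17 bits)


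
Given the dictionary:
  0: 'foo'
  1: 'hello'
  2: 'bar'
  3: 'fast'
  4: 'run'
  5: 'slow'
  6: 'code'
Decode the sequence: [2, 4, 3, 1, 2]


Look up each index in the dictionary:
  2 -> 'bar'
  4 -> 'run'
  3 -> 'fast'
  1 -> 'hello'
  2 -> 'bar'

Decoded: "bar run fast hello bar"


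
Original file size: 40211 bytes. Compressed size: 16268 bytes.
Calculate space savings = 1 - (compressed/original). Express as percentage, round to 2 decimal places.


ratio = compressed/original = 16268/40211 = 0.404566
savings = 1 - ratio = 1 - 0.404566 = 0.595434
as a percentage: 0.595434 * 100 = 59.54%

Space savings = 1 - 16268/40211 = 59.54%


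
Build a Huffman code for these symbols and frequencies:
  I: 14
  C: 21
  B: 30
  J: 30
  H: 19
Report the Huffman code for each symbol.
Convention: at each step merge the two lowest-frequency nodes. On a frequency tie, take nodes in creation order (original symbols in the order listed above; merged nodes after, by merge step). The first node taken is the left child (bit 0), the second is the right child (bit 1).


Huffman tree construction:
Step 1: Merge I(14) + H(19) = 33
Step 2: Merge C(21) + B(30) = 51
Step 3: Merge J(30) + (I+H)(33) = 63
Step 4: Merge (C+B)(51) + (J+(I+H))(63) = 114
Read each symbol's code off the tree from the root (left child = 0, right child = 1).

Codes:
  I: 110 (length 3)
  C: 00 (length 2)
  B: 01 (length 2)
  J: 10 (length 2)
  H: 111 (length 3)
Average code length: 261/114 = 2.2895 bits/symbol


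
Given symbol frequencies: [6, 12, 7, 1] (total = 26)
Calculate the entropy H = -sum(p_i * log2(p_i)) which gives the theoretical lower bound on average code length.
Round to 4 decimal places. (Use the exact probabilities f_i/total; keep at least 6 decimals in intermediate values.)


Per-symbol terms -p_i * log2(p_i) with p_i = f_i/26:
  p = 6/26 = 0.230769: log2(p) = -2.115477, -p*log2(p) = 0.488187
  p = 12/26 = 0.461538: log2(p) = -1.115477, -p*log2(p) = 0.514836
  p = 7/26 = 0.269231: log2(p) = -1.893085, -p*log2(p) = 0.509677
  p = 1/26 = 0.038462: log2(p) = -4.700440, -p*log2(p) = 0.180786
H = 0.488187 + 0.514836 + 0.509677 + 0.180786 = 1.693486

H = 1.6935 bits/symbol


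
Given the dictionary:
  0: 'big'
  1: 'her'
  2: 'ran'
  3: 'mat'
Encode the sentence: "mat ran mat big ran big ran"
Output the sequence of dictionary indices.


Look up each word in the dictionary:
  'mat' -> 3
  'ran' -> 2
  'mat' -> 3
  'big' -> 0
  'ran' -> 2
  'big' -> 0
  'ran' -> 2

Encoded: [3, 2, 3, 0, 2, 0, 2]


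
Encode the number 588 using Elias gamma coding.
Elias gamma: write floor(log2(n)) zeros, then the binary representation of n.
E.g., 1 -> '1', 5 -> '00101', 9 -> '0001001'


num_bits = floor(log2(588)) + 1 = 10
leading_zeros = num_bits - 1 = 9
binary(588) = 1001001100

Elias gamma(588) = '000000000' + '1001001100' = 0000000001001001100 (19 bits)


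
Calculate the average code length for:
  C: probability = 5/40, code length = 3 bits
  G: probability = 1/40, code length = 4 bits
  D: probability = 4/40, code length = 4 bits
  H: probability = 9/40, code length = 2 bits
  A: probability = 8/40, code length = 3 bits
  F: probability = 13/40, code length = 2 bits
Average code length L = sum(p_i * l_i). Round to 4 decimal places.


Weighted contributions p_i * l_i:
  C: (5/40) * 3 = 15/40
  G: (1/40) * 4 = 4/40
  D: (4/40) * 4 = 16/40
  H: (9/40) * 2 = 18/40
  A: (8/40) * 3 = 24/40
  F: (13/40) * 2 = 26/40
Sum = (15 + 4 + 16 + 18 + 24 + 26)/40 = 103/40

L = 103/40 = 2.5750 bits/symbol


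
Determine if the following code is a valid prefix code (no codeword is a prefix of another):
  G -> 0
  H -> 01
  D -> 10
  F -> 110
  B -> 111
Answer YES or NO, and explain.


Checking each pair (does one codeword prefix another?):
  G='0' vs H='01': prefix -- VIOLATION

NO -- this is NOT a valid prefix code. G (0) is a prefix of H (01).


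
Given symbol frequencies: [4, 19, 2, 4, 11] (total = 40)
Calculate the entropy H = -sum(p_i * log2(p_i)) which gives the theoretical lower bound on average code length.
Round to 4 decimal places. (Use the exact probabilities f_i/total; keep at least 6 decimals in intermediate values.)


Per-symbol terms -p_i * log2(p_i) with p_i = f_i/40:
  p = 4/40 = 0.100000: log2(p) = -3.321928, -p*log2(p) = 0.332193
  p = 19/40 = 0.475000: log2(p) = -1.074001, -p*log2(p) = 0.510150
  p = 2/40 = 0.050000: log2(p) = -4.321928, -p*log2(p) = 0.216096
  p = 4/40 = 0.100000: log2(p) = -3.321928, -p*log2(p) = 0.332193
  p = 11/40 = 0.275000: log2(p) = -1.862496, -p*log2(p) = 0.512187
H = 0.332193 + 0.510150 + 0.216096 + 0.332193 + 0.512187 = 1.902819

H = 1.9028 bits/symbol


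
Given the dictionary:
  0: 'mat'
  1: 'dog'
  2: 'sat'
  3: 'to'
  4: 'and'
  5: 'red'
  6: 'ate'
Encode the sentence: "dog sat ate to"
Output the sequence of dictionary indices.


Look up each word in the dictionary:
  'dog' -> 1
  'sat' -> 2
  'ate' -> 6
  'to' -> 3

Encoded: [1, 2, 6, 3]


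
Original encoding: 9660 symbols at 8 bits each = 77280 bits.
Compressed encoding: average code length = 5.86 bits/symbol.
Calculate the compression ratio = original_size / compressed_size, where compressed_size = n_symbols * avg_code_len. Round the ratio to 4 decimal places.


original_size = n_symbols * orig_bits = 9660 * 8 = 77280 bits
compressed_size = n_symbols * avg_code_len = 9660 * 5.86 = 56607.6 bits
ratio = original_size / compressed_size = 77280 / 56607.6 = 1.3652

Compression ratio = 1.3652


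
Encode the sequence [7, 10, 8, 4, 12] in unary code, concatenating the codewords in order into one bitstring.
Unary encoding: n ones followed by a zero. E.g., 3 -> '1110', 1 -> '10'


Encode each number as n ones followed by a terminating 0:
  7 -> 11111110 (8 bits)
  10 -> 11111111110 (11 bits)
  8 -> 111111110 (9 bits)
  4 -> 11110 (5 bits)
  12 -> 1111111111110 (13 bits)
Total length = 8 + 11 + 9 + 5 + 13 = 46 bits.

Unary([7, 10, 8, 4, 12]) = 1111111011111111110111111110111101111111111110 (46 bits)


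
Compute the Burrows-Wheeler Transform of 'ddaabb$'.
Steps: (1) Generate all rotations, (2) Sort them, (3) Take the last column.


Rotations (sorted):
  0: $ddaabb -> last char: b
  1: aabb$dd -> last char: d
  2: abb$dda -> last char: a
  3: b$ddaab -> last char: b
  4: bb$ddaa -> last char: a
  5: daabb$d -> last char: d
  6: ddaabb$ -> last char: $


BWT = bdabad$
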